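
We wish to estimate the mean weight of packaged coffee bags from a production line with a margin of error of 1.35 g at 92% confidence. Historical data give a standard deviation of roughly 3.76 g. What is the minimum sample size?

For a mean, the margin of error is E = z·σ/√n, so n = (zσ/E)².
At 92% confidence, z = 1.751.
n = (1.751 × 3.76 / 1.35)² = 23.78
Round up: n = 24.

24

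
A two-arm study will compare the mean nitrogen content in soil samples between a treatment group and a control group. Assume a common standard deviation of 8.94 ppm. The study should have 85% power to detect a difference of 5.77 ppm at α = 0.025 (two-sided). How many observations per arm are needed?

52 per group

For two equal groups, n per group = 2·((z_{α/2} + z_β)·σ/δ)².
z_{α/2} = 2.241; z_β = 1.036 (power 85%).
n = 2 × (3.277 × 8.94 / 5.77)² = 2 × 25.78 = 51.56
Round up: n = 52 per group.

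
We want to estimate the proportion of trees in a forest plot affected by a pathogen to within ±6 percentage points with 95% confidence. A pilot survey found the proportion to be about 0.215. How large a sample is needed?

181

For a proportion with margin E = 0.06 at 95% confidence, z = 1.960.
n = p̂(1−p̂)(z/E)² = 0.215 × 0.785 × (1.960/0.06)² = 180.10
Round up: n = 181.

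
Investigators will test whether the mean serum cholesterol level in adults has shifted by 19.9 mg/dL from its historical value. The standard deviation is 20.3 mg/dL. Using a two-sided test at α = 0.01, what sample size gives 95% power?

19

For a one-sample z-test, n = ((z_{α/2} + z_β)·σ/δ)².
z_{α/2} = 2.576 (two-sided α = 0.01); z_β = 1.645 (power 95% → β = 0.05).
n = (4.221 × 20.3 / 19.9)² = 18.54
Round up: n = 19.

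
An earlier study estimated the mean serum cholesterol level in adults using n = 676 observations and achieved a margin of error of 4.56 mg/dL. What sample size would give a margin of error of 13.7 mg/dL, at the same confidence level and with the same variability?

75

Margin of error scales as 1/√n, so n₂ = n₁·(E₁/E₂)².
n₂ = 676 × (4.56/13.7)² = 676 × 0.1108 = 74.90
Round up: n₂ = 75.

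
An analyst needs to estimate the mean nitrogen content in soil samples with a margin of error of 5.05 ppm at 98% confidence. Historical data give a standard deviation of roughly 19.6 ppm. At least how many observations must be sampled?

82

For a mean, the margin of error is E = z·σ/√n, so n = (zσ/E)².
At 98% confidence, z = 2.326.
n = (2.326 × 19.6 / 5.05)² = 81.50
Round up: n = 82.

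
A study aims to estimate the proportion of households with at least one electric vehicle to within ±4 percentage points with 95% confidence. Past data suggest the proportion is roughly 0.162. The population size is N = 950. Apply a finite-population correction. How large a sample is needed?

243

For a proportion with margin E = 0.04 at 95% confidence, z = 1.960.
n = p̂(1−p̂)(z/E)² = 0.162 × 0.838 × (1.960/0.04)² = 325.95 — call this n₀.
Finite-population correction with N = 950: n = n₀ / (1 + (n₀−1)/N) = 325.95 / 1.342 = 242.88
Round up: n = 243.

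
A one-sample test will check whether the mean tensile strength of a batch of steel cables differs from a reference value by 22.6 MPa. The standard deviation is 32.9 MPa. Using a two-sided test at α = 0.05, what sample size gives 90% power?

23

For a one-sample z-test, n = ((z_{α/2} + z_β)·σ/δ)².
z_{α/2} = 1.960 (two-sided α = 0.05); z_β = 1.282 (power 90% → β = 0.1).
n = (3.242 × 32.9 / 22.6)² = 22.27
Round up: n = 23.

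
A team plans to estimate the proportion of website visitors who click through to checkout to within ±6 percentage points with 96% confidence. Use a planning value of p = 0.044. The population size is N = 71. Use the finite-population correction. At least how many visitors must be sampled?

30

For a proportion with margin E = 0.06 at 96% confidence, z = 2.054.
n = p̂(1−p̂)(z/E)² = 0.044 × 0.956 × (2.054/0.06)² = 49.30 — call this n₀.
Finite-population correction with N = 71: n = n₀ / (1 + (n₀−1)/N) = 49.30 / 1.68 = 29.35
Round up: n = 30.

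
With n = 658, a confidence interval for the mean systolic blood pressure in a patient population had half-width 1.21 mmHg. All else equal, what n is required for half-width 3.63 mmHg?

Margin of error scales as 1/√n, so n₂ = n₁·(E₁/E₂)².
n₂ = 658 × (1.21/3.63)² = 658 × 0.1111 = 73.10
Round up: n₂ = 74.

74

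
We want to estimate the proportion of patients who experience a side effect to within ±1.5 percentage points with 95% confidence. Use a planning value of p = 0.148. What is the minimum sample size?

2153

For a proportion with margin E = 0.015 at 95% confidence, z = 1.960.
n = p̂(1−p̂)(z/E)² = 0.148 × 0.852 × (1.960/0.015)² = 2152.94
Round up: n = 2153.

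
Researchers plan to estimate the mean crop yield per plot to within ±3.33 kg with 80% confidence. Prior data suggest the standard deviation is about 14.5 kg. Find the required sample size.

32

For a mean, the margin of error is E = z·σ/√n, so n = (zσ/E)².
At 80% confidence, z = 1.282.
n = (1.282 × 14.5 / 3.33)² = 31.16
Round up: n = 32.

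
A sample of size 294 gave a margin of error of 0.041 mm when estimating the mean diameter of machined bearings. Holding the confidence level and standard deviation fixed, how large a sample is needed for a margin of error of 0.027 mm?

678

Margin of error scales as 1/√n, so n₂ = n₁·(E₁/E₂)².
n₂ = 294 × (0.041/0.027)² = 294 × 2.306 = 677.96
Round up: n₂ = 678.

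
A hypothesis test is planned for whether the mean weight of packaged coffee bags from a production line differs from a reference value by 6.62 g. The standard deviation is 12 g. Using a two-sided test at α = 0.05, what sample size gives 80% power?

26

For a one-sample z-test, n = ((z_{α/2} + z_β)·σ/δ)².
z_{α/2} = 1.960 (two-sided α = 0.05); z_β = 0.842 (power 80% → β = 0.2).
n = (2.802 × 12 / 6.62)² = 25.80
Round up: n = 26.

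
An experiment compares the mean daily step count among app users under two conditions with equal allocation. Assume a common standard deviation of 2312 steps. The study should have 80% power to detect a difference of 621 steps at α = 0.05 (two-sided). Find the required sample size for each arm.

For two equal groups, n per group = 2·((z_{α/2} + z_β)·σ/δ)².
z_{α/2} = 1.960; z_β = 0.842 (power 80%).
n = 2 × (2.802 × 2312 / 621)² = 2 × 108.83 = 217.66
Round up: n = 218 per group.

218 per group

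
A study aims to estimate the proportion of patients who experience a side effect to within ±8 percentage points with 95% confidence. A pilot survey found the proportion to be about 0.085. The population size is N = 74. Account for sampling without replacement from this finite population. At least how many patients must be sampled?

29

For a proportion with margin E = 0.08 at 95% confidence, z = 1.960.
n = p̂(1−p̂)(z/E)² = 0.085 × 0.915 × (1.960/0.08)² = 46.68 — call this n₀.
Finite-population correction with N = 74: n = n₀ / (1 + (n₀−1)/N) = 46.68 / 1.617 = 28.87
Round up: n = 29.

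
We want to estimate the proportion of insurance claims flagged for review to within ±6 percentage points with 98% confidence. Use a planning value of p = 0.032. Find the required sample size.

For a proportion with margin E = 0.06 at 98% confidence, z = 2.326.
n = p̂(1−p̂)(z/E)² = 0.032 × 0.968 × (2.326/0.06)² = 46.55
Round up: n = 47.

n = 47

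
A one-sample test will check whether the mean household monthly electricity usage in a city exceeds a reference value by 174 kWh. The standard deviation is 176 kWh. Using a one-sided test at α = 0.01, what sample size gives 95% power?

17

For a one-sample z-test, n = ((z_α + z_β)·σ/δ)².
z_α = 2.326 (one-sided α = 0.01); z_β = 1.645 (power 95% → β = 0.05).
n = (3.971 × 176 / 174)² = 16.13
Round up: n = 17.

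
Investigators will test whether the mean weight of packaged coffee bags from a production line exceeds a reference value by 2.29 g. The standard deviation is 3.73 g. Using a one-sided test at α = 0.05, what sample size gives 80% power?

For a one-sample z-test, n = ((z_α + z_β)·σ/δ)².
z_α = 1.645 (one-sided α = 0.05); z_β = 0.842 (power 80% → β = 0.2).
n = (2.487 × 3.73 / 2.29)² = 16.41
Round up: n = 17.

17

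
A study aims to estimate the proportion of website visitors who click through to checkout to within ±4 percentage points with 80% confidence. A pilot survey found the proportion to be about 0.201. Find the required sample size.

165

For a proportion with margin E = 0.04 at 80% confidence, z = 1.282.
n = p̂(1−p̂)(z/E)² = 0.201 × 0.799 × (1.282/0.04)² = 164.97
Round up: n = 165.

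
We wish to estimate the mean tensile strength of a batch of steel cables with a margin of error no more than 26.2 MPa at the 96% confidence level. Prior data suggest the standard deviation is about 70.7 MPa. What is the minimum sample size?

31

For a mean, the margin of error is E = z·σ/√n, so n = (zσ/E)².
At 96% confidence, z = 2.054.
n = (2.054 × 70.7 / 26.2)² = 30.72
Round up: n = 31.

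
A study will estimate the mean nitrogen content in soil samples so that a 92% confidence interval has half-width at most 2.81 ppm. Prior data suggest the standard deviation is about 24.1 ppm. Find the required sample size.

226

For a mean, the margin of error is E = z·σ/√n, so n = (zσ/E)².
At 92% confidence, z = 1.751.
n = (1.751 × 24.1 / 2.81)² = 225.52
Round up: n = 226.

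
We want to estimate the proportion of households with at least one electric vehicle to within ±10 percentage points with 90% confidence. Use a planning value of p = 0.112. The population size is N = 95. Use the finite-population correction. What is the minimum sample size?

22

For a proportion with margin E = 0.1 at 90% confidence, z = 1.645.
n = p̂(1−p̂)(z/E)² = 0.112 × 0.888 × (1.645/0.1)² = 26.91 — call this n₀.
Finite-population correction with N = 95: n = n₀ / (1 + (n₀−1)/N) = 26.91 / 1.273 = 21.14
Round up: n = 22.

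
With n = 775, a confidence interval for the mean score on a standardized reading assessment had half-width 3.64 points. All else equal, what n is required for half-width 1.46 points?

Margin of error scales as 1/√n, so n₂ = n₁·(E₁/E₂)².
n₂ = 775 × (3.64/1.46)² = 775 × 6.216 = 4817.40
Round up: n₂ = 4818.

4818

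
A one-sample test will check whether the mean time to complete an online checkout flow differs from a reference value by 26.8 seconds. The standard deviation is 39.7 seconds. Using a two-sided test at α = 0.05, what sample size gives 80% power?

n = 18

For a one-sample z-test, n = ((z_{α/2} + z_β)·σ/δ)².
z_{α/2} = 1.960 (two-sided α = 0.05); z_β = 0.842 (power 80% → β = 0.2).
n = (2.802 × 39.7 / 26.8)² = 17.23
Round up: n = 18.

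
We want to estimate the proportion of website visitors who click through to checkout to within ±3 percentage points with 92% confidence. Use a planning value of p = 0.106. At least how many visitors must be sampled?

n = 323

For a proportion with margin E = 0.03 at 92% confidence, z = 1.751.
n = p̂(1−p̂)(z/E)² = 0.106 × 0.894 × (1.751/0.03)² = 322.83
Round up: n = 323.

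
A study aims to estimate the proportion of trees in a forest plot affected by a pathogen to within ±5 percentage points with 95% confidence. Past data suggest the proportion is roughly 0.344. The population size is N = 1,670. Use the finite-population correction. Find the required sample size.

288

For a proportion with margin E = 0.05 at 95% confidence, z = 1.960.
n = p̂(1−p̂)(z/E)² = 0.344 × 0.656 × (1.960/0.05)² = 346.76 — call this n₀.
Finite-population correction with N = 1,670: n = n₀ / (1 + (n₀−1)/N) = 346.76 / 1.207 = 287.29
Round up: n = 288.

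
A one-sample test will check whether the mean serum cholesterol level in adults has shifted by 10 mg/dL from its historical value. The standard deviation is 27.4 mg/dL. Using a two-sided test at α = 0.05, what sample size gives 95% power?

For a one-sample z-test, n = ((z_{α/2} + z_β)·σ/δ)².
z_{α/2} = 1.960 (two-sided α = 0.05); z_β = 1.645 (power 95% → β = 0.05).
n = (3.605 × 27.4 / 10)² = 97.57
Round up: n = 98.

98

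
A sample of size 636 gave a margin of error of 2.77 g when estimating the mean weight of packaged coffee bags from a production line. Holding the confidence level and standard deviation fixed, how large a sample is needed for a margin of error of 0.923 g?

Margin of error scales as 1/√n, so n₂ = n₁·(E₁/E₂)².
n₂ = 636 × (2.77/0.923)² = 636 × 9.007 = 5728.45
Round up: n₂ = 5729.

5729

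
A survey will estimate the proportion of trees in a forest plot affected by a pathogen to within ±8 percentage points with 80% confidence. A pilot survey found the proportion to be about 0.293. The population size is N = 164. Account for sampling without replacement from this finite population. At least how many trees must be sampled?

41

For a proportion with margin E = 0.08 at 80% confidence, z = 1.282.
n = p̂(1−p̂)(z/E)² = 0.293 × 0.707 × (1.282/0.08)² = 53.20 — call this n₀.
Finite-population correction with N = 164: n = n₀ / (1 + (n₀−1)/N) = 53.20 / 1.318 = 40.36
Round up: n = 41.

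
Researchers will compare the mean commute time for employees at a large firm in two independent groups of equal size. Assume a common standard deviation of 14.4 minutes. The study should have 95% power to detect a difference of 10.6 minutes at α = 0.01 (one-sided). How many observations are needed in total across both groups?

118 total

For two equal groups, n per group = 2·((z_α + z_β)·σ/δ)².
z_α = 2.326; z_β = 1.645 (power 95%).
n = 2 × (3.971 × 14.4 / 10.6)² = 2 × 29.10 = 58.20
Round up: n = 59 per group.
Total across both groups: 2 × 59 = 118.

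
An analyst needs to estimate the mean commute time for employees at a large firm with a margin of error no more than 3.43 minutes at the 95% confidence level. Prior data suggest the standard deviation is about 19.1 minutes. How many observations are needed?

120

For a mean, the margin of error is E = z·σ/√n, so n = (zσ/E)².
At 95% confidence, z = 1.960.
n = (1.960 × 19.1 / 3.43)² = 119.12
Round up: n = 120.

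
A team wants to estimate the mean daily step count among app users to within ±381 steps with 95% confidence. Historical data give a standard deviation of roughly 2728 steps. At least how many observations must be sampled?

197

For a mean, the margin of error is E = z·σ/√n, so n = (zσ/E)².
At 95% confidence, z = 1.960.
n = (1.960 × 2728 / 381)² = 196.95
Round up: n = 197.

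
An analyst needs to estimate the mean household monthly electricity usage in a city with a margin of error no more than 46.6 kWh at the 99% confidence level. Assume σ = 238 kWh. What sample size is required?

174

For a mean, the margin of error is E = z·σ/√n, so n = (zσ/E)².
At 99% confidence, z = 2.576.
n = (2.576 × 238 / 46.6)² = 173.09
Round up: n = 174.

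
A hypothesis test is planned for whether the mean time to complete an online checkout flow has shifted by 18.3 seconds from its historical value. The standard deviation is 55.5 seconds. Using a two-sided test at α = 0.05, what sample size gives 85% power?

For a one-sample z-test, n = ((z_{α/2} + z_β)·σ/δ)².
z_{α/2} = 1.960 (two-sided α = 0.05); z_β = 1.036 (power 85% → β = 0.15).
n = (2.996 × 55.5 / 18.3)² = 82.56
Round up: n = 83.

83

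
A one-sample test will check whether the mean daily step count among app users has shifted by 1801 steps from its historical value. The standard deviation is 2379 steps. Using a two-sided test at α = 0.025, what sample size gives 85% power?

For a one-sample z-test, n = ((z_{α/2} + z_β)·σ/δ)².
z_{α/2} = 2.241 (two-sided α = 0.025); z_β = 1.036 (power 85% → β = 0.15).
n = (3.277 × 2379 / 1801)² = 18.74
Round up: n = 19.

19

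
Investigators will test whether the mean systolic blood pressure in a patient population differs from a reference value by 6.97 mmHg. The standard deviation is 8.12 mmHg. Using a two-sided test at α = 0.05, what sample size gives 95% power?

18

For a one-sample z-test, n = ((z_{α/2} + z_β)·σ/δ)².
z_{α/2} = 1.960 (two-sided α = 0.05); z_β = 1.645 (power 95% → β = 0.05).
n = (3.605 × 8.12 / 6.97)² = 17.64
Round up: n = 18.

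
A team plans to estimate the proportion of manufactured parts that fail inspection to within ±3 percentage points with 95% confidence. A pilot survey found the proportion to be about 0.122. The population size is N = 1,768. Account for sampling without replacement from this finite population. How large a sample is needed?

For a proportion with margin E = 0.03 at 95% confidence, z = 1.960.
n = p̂(1−p̂)(z/E)² = 0.122 × 0.878 × (1.960/0.03)² = 457.22 — call this n₀.
Finite-population correction with N = 1,768: n = n₀ / (1 + (n₀−1)/N) = 457.22 / 1.258 = 363.45
Round up: n = 364.

n = 364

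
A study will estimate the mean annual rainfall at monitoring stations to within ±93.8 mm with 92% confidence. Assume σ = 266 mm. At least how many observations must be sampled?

25

For a mean, the margin of error is E = z·σ/√n, so n = (zσ/E)².
At 92% confidence, z = 1.751.
n = (1.751 × 266 / 93.8)² = 24.66
Round up: n = 25.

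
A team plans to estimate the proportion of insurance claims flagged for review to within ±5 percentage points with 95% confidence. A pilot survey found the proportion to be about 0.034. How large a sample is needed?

For a proportion with margin E = 0.05 at 95% confidence, z = 1.960.
n = p̂(1−p̂)(z/E)² = 0.034 × 0.966 × (1.960/0.05)² = 50.47
Round up: n = 51.

51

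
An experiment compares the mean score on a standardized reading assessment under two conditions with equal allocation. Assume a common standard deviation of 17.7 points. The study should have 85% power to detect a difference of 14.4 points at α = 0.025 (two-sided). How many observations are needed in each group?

For two equal groups, n per group = 2·((z_{α/2} + z_β)·σ/δ)².
z_{α/2} = 2.241; z_β = 1.036 (power 85%).
n = 2 × (3.277 × 17.7 / 14.4)² = 2 × 16.22 = 32.44
Round up: n = 33 per group.

33 per group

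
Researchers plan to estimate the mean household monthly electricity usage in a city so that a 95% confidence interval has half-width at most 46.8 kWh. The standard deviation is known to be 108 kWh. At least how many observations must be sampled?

21

For a mean, the margin of error is E = z·σ/√n, so n = (zσ/E)².
At 95% confidence, z = 1.960.
n = (1.960 × 108 / 46.8)² = 20.46
Round up: n = 21.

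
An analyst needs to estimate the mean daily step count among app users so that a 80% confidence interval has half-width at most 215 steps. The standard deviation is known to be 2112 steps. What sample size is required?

159

For a mean, the margin of error is E = z·σ/√n, so n = (zσ/E)².
At 80% confidence, z = 1.282.
n = (1.282 × 2112 / 215)² = 158.59
Round up: n = 159.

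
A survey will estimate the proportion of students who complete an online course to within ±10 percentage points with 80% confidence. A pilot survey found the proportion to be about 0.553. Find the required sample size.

n = 41

For a proportion with margin E = 0.1 at 80% confidence, z = 1.282.
n = p̂(1−p̂)(z/E)² = 0.553 × 0.447 × (1.282/0.1)² = 40.63
Round up: n = 41.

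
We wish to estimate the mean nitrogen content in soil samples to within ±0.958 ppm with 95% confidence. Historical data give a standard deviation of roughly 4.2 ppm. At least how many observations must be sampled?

74

For a mean, the margin of error is E = z·σ/√n, so n = (zσ/E)².
At 95% confidence, z = 1.960.
n = (1.960 × 4.2 / 0.958)² = 73.84
Round up: n = 74.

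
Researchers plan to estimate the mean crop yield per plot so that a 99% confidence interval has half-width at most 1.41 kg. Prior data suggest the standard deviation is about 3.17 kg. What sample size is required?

For a mean, the margin of error is E = z·σ/√n, so n = (zσ/E)².
At 99% confidence, z = 2.576.
n = (2.576 × 3.17 / 1.41)² = 33.54
Round up: n = 34.

n = 34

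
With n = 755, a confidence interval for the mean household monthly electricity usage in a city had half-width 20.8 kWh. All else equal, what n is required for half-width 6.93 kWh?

Margin of error scales as 1/√n, so n₂ = n₁·(E₁/E₂)².
n₂ = 755 × (20.8/6.93)² = 755 × 9.009 = 6801.80
Round up: n₂ = 6802.

6802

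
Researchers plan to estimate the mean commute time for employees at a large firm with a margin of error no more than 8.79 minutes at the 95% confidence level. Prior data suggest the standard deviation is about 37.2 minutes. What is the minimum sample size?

69

For a mean, the margin of error is E = z·σ/√n, so n = (zσ/E)².
At 95% confidence, z = 1.960.
n = (1.960 × 37.2 / 8.79)² = 68.81
Round up: n = 69.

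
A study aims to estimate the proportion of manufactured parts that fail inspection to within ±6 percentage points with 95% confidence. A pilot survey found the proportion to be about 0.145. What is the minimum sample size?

For a proportion with margin E = 0.06 at 95% confidence, z = 1.960.
n = p̂(1−p̂)(z/E)² = 0.145 × 0.855 × (1.960/0.06)² = 132.30
Round up: n = 133.

133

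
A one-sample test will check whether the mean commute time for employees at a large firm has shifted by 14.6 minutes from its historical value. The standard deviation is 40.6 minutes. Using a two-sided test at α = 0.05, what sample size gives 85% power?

For a one-sample z-test, n = ((z_{α/2} + z_β)·σ/δ)².
z_{α/2} = 1.960 (two-sided α = 0.05); z_β = 1.036 (power 85% → β = 0.15).
n = (2.996 × 40.6 / 14.6)² = 69.41
Round up: n = 70.

70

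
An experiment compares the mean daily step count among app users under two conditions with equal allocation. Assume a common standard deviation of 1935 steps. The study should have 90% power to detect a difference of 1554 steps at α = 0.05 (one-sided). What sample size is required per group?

For two equal groups, n per group = 2·((z_α + z_β)·σ/δ)².
z_α = 1.645; z_β = 1.282 (power 90%).
n = 2 × (2.927 × 1935 / 1554)² = 2 × 13.28 = 26.56
Round up: n = 27 per group.

27 per group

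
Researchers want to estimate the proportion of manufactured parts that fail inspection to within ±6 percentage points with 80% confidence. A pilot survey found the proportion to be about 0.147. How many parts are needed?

For a proportion with margin E = 0.06 at 80% confidence, z = 1.282.
n = p̂(1−p̂)(z/E)² = 0.147 × 0.853 × (1.282/0.06)² = 57.25
Round up: n = 58.

n = 58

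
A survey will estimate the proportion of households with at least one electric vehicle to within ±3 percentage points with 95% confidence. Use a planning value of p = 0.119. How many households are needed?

448

For a proportion with margin E = 0.03 at 95% confidence, z = 1.960.
n = p̂(1−p̂)(z/E)² = 0.119 × 0.881 × (1.960/0.03)² = 447.50
Round up: n = 448.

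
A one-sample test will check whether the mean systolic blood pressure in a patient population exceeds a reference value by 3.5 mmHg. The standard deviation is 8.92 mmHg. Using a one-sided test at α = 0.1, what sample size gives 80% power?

For a one-sample z-test, n = ((z_α + z_β)·σ/δ)².
z_α = 1.282 (one-sided α = 0.1); z_β = 0.842 (power 80% → β = 0.2).
n = (2.124 × 8.92 / 3.5)² = 29.30
Round up: n = 30.

30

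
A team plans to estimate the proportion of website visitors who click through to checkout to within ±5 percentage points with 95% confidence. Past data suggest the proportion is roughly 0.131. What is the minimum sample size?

For a proportion with margin E = 0.05 at 95% confidence, z = 1.960.
n = p̂(1−p̂)(z/E)² = 0.131 × 0.869 × (1.960/0.05)² = 174.93
Round up: n = 175.

175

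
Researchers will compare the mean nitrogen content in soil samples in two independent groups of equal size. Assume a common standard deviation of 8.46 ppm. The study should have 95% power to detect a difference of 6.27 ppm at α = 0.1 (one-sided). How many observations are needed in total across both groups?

64 total

For two equal groups, n per group = 2·((z_α + z_β)·σ/δ)².
z_α = 1.282; z_β = 1.645 (power 95%).
n = 2 × (2.927 × 8.46 / 6.27)² = 2 × 15.60 = 31.20
Round up: n = 32 per group.
Total across both groups: 2 × 32 = 64.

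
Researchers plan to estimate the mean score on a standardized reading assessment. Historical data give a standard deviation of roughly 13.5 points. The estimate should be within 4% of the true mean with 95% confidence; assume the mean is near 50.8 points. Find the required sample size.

n = 170

For a mean, the margin of error is E = z·σ/√n, so n = (zσ/E)².
At 95% confidence, z = 1.960.
E = 4% of 50.8 = 2.032 points.
n = (1.960 × 13.5 / 2.032)² = 169.56
Round up: n = 170.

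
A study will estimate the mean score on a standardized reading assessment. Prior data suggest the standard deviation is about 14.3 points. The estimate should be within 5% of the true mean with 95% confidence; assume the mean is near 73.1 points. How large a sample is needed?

For a mean, the margin of error is E = z·σ/√n, so n = (zσ/E)².
At 95% confidence, z = 1.960.
E = 5% of 73.1 = 3.655 points.
n = (1.960 × 14.3 / 3.655)² = 58.80
Round up: n = 59.

59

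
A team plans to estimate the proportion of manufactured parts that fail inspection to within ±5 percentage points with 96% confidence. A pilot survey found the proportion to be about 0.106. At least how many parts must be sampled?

160

For a proportion with margin E = 0.05 at 96% confidence, z = 2.054.
n = p̂(1−p̂)(z/E)² = 0.106 × 0.894 × (2.054/0.05)² = 159.92
Round up: n = 160.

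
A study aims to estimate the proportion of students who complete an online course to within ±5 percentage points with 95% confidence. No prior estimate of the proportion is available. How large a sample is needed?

For a proportion with margin E = 0.05 at 95% confidence, z = 1.960.
With no prior estimate, use p = 0.5, which maximizes p(1−p) at 0.25.
n = 0.25 × (z/E)² = 0.25 × (1.960/0.05)² = 384.16
Round up: n = 385.

n = 385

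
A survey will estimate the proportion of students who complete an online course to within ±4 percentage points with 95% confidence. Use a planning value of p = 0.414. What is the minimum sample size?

For a proportion with margin E = 0.04 at 95% confidence, z = 1.960.
n = p̂(1−p̂)(z/E)² = 0.414 × 0.586 × (1.960/0.04)² = 582.49
Round up: n = 583.

n = 583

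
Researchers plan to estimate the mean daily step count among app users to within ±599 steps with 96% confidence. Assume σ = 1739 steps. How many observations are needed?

For a mean, the margin of error is E = z·σ/√n, so n = (zσ/E)².
At 96% confidence, z = 2.054.
n = (2.054 × 1739 / 599)² = 35.56
Round up: n = 36.

36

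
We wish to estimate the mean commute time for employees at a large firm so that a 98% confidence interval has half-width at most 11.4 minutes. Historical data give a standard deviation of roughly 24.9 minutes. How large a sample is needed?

26

For a mean, the margin of error is E = z·σ/√n, so n = (zσ/E)².
At 98% confidence, z = 2.326.
n = (2.326 × 24.9 / 11.4)² = 25.81
Round up: n = 26.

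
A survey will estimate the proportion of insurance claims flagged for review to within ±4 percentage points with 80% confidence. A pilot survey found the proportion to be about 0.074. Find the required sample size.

For a proportion with margin E = 0.04 at 80% confidence, z = 1.282.
n = p̂(1−p̂)(z/E)² = 0.074 × 0.926 × (1.282/0.04)² = 70.39
Round up: n = 71.

71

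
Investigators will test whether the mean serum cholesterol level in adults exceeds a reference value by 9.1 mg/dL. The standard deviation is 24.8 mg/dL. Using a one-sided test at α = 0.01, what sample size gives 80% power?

For a one-sample z-test, n = ((z_α + z_β)·σ/δ)².
z_α = 2.326 (one-sided α = 0.01); z_β = 0.842 (power 80% → β = 0.2).
n = (3.168 × 24.8 / 9.1)² = 74.54
Round up: n = 75.

75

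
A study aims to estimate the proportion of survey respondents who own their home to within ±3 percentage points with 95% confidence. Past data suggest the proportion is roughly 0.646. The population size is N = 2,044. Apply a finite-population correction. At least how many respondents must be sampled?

661

For a proportion with margin E = 0.03 at 95% confidence, z = 1.960.
n = p̂(1−p̂)(z/E)² = 0.646 × 0.354 × (1.960/0.03)² = 976.12 — call this n₀.
Finite-population correction with N = 2,044: n = n₀ / (1 + (n₀−1)/N) = 976.12 / 1.477 = 660.88
Round up: n = 661.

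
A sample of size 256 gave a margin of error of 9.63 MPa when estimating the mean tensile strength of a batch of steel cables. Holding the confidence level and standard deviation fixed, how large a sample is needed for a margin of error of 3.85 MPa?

Margin of error scales as 1/√n, so n₂ = n₁·(E₁/E₂)².
n₂ = 256 × (9.63/3.85)² = 256 × 6.256 = 1601.54
Round up: n₂ = 1602.

1602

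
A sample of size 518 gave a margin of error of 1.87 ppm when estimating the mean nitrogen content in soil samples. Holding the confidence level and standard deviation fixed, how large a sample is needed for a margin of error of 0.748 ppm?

3238

Margin of error scales as 1/√n, so n₂ = n₁·(E₁/E₂)².
n₂ = 518 × (1.87/0.748)² = 518 × 6.25 = 3237.50
Round up: n₂ = 3238.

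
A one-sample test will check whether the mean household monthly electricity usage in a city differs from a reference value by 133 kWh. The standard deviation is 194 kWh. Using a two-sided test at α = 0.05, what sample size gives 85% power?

n = 20

For a one-sample z-test, n = ((z_{α/2} + z_β)·σ/δ)².
z_{α/2} = 1.960 (two-sided α = 0.05); z_β = 1.036 (power 85% → β = 0.15).
n = (2.996 × 194 / 133)² = 19.10
Round up: n = 20.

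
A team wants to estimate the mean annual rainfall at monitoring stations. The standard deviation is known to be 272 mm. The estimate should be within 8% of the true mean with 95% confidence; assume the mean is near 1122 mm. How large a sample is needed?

For a mean, the margin of error is E = z·σ/√n, so n = (zσ/E)².
At 95% confidence, z = 1.960.
E = 8% of 1122 = 89.76 mm.
n = (1.960 × 272 / 89.76)² = 35.28
Round up: n = 36.

36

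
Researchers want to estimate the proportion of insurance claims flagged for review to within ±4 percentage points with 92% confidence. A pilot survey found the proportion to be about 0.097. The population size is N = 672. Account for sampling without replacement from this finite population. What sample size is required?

For a proportion with margin E = 0.04 at 92% confidence, z = 1.751.
n = p̂(1−p̂)(z/E)² = 0.097 × 0.903 × (1.751/0.04)² = 167.85 — call this n₀.
Finite-population correction with N = 672: n = n₀ / (1 + (n₀−1)/N) = 167.85 / 1.248 = 134.50
Round up: n = 135.

135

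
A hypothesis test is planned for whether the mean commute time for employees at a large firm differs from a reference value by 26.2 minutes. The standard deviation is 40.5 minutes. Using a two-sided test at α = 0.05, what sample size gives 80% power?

For a one-sample z-test, n = ((z_{α/2} + z_β)·σ/δ)².
z_{α/2} = 1.960 (two-sided α = 0.05); z_β = 0.842 (power 80% → β = 0.2).
n = (2.802 × 40.5 / 26.2)² = 18.76
Round up: n = 19.

n = 19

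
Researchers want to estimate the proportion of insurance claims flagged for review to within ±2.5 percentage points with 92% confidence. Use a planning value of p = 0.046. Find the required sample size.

For a proportion with margin E = 0.025 at 92% confidence, z = 1.751.
n = p̂(1−p̂)(z/E)² = 0.046 × 0.954 × (1.751/0.025)² = 215.28
Round up: n = 216.

n = 216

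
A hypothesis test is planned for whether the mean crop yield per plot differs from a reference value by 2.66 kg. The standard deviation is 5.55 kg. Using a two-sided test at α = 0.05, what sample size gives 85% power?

For a one-sample z-test, n = ((z_{α/2} + z_β)·σ/δ)².
z_{α/2} = 1.960 (two-sided α = 0.05); z_β = 1.036 (power 85% → β = 0.15).
n = (2.996 × 5.55 / 2.66)² = 39.08
Round up: n = 40.

40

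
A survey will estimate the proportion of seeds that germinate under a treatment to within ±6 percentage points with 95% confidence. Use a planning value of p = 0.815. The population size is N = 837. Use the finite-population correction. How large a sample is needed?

For a proportion with margin E = 0.06 at 95% confidence, z = 1.960.
n = p̂(1−p̂)(z/E)² = 0.815 × 0.185 × (1.960/0.06)² = 160.89 — call this n₀.
Finite-population correction with N = 837: n = n₀ / (1 + (n₀−1)/N) = 160.89 / 1.191 = 135.09
Round up: n = 136.

136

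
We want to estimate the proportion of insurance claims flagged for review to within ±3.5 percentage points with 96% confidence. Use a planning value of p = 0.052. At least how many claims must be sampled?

For a proportion with margin E = 0.035 at 96% confidence, z = 2.054.
n = p̂(1−p̂)(z/E)² = 0.052 × 0.948 × (2.054/0.035)² = 169.78
Round up: n = 170.

n = 170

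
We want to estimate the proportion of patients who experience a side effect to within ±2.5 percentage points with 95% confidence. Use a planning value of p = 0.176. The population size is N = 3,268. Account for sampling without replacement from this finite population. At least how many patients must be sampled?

For a proportion with margin E = 0.025 at 95% confidence, z = 1.960.
n = p̂(1−p̂)(z/E)² = 0.176 × 0.824 × (1.960/0.025)² = 891.40 — call this n₀.
Finite-population correction with N = 3,268: n = n₀ / (1 + (n₀−1)/N) = 891.40 / 1.272 = 700.79
Round up: n = 701.

701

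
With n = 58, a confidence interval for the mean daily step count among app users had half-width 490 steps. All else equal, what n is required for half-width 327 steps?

n = 131

Margin of error scales as 1/√n, so n₂ = n₁·(E₁/E₂)².
n₂ = 58 × (490/327)² = 58 × 2.245 = 130.21
Round up: n₂ = 131.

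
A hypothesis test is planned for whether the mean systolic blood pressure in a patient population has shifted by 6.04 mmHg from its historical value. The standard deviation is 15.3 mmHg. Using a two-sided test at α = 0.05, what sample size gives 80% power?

51

For a one-sample z-test, n = ((z_{α/2} + z_β)·σ/δ)².
z_{α/2} = 1.960 (two-sided α = 0.05); z_β = 0.842 (power 80% → β = 0.2).
n = (2.802 × 15.3 / 6.04)² = 50.38
Round up: n = 51.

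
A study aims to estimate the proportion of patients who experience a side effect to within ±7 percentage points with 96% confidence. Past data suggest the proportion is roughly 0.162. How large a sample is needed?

For a proportion with margin E = 0.07 at 96% confidence, z = 2.054.
n = p̂(1−p̂)(z/E)² = 0.162 × 0.838 × (2.054/0.07)² = 116.89
Round up: n = 117.

n = 117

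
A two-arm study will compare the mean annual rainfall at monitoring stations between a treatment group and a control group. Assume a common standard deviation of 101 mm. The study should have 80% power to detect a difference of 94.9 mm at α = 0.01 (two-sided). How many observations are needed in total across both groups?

For two equal groups, n per group = 2·((z_{α/2} + z_β)·σ/δ)².
z_{α/2} = 2.576; z_β = 0.842 (power 80%).
n = 2 × (3.418 × 101 / 94.9)² = 2 × 13.23 = 26.46
Round up: n = 27 per group.
Total across both groups: 2 × 27 = 54.

54 total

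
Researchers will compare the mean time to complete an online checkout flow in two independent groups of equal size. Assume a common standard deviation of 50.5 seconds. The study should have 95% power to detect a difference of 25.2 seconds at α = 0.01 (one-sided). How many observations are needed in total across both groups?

For two equal groups, n per group = 2·((z_α + z_β)·σ/δ)².
z_α = 2.326; z_β = 1.645 (power 95%).
n = 2 × (3.971 × 50.5 / 25.2)² = 2 × 63.33 = 126.66
Round up: n = 127 per group.
Total across both groups: 2 × 127 = 254.

254 total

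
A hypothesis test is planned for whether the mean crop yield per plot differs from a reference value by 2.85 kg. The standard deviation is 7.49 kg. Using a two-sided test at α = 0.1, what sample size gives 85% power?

For a one-sample z-test, n = ((z_{α/2} + z_β)·σ/δ)².
z_{α/2} = 1.645 (two-sided α = 0.1); z_β = 1.036 (power 85% → β = 0.15).
n = (2.681 × 7.49 / 2.85)² = 49.64
Round up: n = 50.

50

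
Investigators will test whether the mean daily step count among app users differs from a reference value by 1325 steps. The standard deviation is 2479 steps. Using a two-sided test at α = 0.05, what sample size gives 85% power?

32

For a one-sample z-test, n = ((z_{α/2} + z_β)·σ/δ)².
z_{α/2} = 1.960 (two-sided α = 0.05); z_β = 1.036 (power 85% → β = 0.15).
n = (2.996 × 2479 / 1325)² = 31.42
Round up: n = 32.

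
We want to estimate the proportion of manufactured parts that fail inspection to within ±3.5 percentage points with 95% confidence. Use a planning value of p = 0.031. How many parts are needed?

n = 95

For a proportion with margin E = 0.035 at 95% confidence, z = 1.960.
n = p̂(1−p̂)(z/E)² = 0.031 × 0.969 × (1.960/0.035)² = 94.20
Round up: n = 95.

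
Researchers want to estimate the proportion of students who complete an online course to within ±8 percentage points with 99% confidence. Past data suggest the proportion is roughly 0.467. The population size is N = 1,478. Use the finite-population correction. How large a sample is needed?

220

For a proportion with margin E = 0.08 at 99% confidence, z = 2.576.
n = p̂(1−p̂)(z/E)² = 0.467 × 0.533 × (2.576/0.08)² = 258.08 — call this n₀.
Finite-population correction with N = 1,478: n = n₀ / (1 + (n₀−1)/N) = 258.08 / 1.174 = 219.83
Round up: n = 220.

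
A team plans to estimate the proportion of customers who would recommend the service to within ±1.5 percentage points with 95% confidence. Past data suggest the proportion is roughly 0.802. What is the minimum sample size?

2712

For a proportion with margin E = 0.015 at 95% confidence, z = 1.960.
n = p̂(1−p̂)(z/E)² = 0.802 × 0.198 × (1.960/0.015)² = 2711.25
Round up: n = 2712.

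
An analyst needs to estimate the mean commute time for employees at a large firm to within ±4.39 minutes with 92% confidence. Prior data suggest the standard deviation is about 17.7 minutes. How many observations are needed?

For a mean, the margin of error is E = z·σ/√n, so n = (zσ/E)².
At 92% confidence, z = 1.751.
n = (1.751 × 17.7 / 4.39)² = 49.84
Round up: n = 50.

50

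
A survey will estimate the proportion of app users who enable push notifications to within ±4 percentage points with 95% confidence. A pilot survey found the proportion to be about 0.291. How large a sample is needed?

For a proportion with margin E = 0.04 at 95% confidence, z = 1.960.
n = p̂(1−p̂)(z/E)² = 0.291 × 0.709 × (1.960/0.04)² = 495.37
Round up: n = 496.

n = 496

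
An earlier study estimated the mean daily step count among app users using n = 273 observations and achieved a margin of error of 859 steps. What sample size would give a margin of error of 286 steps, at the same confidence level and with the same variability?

2463

Margin of error scales as 1/√n, so n₂ = n₁·(E₁/E₂)².
n₂ = 273 × (859/286)² = 273 × 9.021 = 2462.73
Round up: n₂ = 2463.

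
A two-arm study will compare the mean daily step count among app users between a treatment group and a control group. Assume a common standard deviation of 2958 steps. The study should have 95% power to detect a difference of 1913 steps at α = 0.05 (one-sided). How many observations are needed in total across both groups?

For two equal groups, n per group = 2·((z_α + z_β)·σ/δ)².
z_α = 1.645; z_β = 1.645 (power 95%).
n = 2 × (3.290 × 2958 / 1913)² = 2 × 25.88 = 51.76
Round up: n = 52 per group.
Total across both groups: 2 × 52 = 104.

104 total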